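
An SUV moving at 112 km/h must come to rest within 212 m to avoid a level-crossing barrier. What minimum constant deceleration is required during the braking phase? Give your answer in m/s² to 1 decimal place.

112 km/h ÷ 3.6 = 31.1111 m/s.
v² = 2a·d ⇒ a = v²/(2d) = 31.1111² / (2 × 212.000) = 967.901 / 424.000 = 2.2828 m/s².

Required deceleration ≈ 2.3 m/s²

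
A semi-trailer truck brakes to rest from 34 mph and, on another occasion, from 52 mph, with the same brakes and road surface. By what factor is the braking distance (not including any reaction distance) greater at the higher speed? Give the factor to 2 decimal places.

Braking distance d = v²/(2a), so with a fixed, d ∝ v².
Factor = (52/34)² = 1.5294² = 2.3391.

Factor ≈ 2.34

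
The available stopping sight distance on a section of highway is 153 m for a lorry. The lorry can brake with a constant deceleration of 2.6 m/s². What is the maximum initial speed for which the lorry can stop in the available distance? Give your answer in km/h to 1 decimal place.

Maximum speed ≈ 101.5 km/h

v²/(2a) = d ⇒ v = √(2 × 2.600 × 153) = √795.60 = 28.2064 m/s.
28.2064 m/s × 3.6 = 101.543 km/h.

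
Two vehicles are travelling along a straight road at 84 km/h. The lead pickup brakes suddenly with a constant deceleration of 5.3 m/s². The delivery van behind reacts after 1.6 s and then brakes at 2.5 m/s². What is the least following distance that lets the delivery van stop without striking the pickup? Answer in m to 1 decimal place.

84 km/h ÷ 3.6 = 23.3333 m/s.
Leader travels v²/(2a_L) = 544.443 / 10.600 = 51.363 m before stopping.
Follower covers v·t_r = 23.3333 × 1.6 = 37.333 m while reacting, then v²/(2a_F) = 544.443 / 5.000 = 108.889 m while braking, for a total of 37.333 + 108.889 = 146.222 m.
Since a_F ≤ a_L and the follower starts braking later, the follower is never slower than the leader, so the closest approach is when both have stopped.
Minimum gap = 146.222 − 51.363 = 94.859 m.

Minimum gap ≈ 94.9 m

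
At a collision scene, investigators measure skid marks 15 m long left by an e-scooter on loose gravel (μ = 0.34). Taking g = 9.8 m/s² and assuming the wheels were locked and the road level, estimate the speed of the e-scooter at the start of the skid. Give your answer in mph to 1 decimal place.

Initial speed ≈ 22.4 mph

Deceleration a = μg = 0.34 × 9.8 = 3.332 m/s².
v = √(2a·d) = √(2 × 3.332 × 15) = √99.960 = 9.9980 m/s.
= 9.9980 ÷ 0.44704 = 22.365 mph.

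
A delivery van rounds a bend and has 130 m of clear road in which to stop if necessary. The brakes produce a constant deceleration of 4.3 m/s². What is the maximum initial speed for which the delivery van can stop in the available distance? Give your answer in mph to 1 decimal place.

Maximum speed ≈ 74.8 mph

v²/(2a) = d ⇒ v = √(2 × 4.300 × 130) = √1118.00 = 33.4365 m/s.
33.4365 m/s ÷ 0.44704 = 74.795 mph.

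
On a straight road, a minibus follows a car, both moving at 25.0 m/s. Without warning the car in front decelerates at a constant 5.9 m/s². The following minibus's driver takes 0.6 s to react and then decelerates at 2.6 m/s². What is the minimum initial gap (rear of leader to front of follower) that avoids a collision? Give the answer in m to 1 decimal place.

Minimum gap ≈ 82.2 m

Leader travels v²/(2a_L) = 625.000 / 11.800 = 52.966 m before stopping.
Follower covers v·t_r = 25.0000 × 0.6 = 15.000 m while reacting, then v²/(2a_F) = 625.000 / 5.200 = 120.192 m while braking, for a total of 15.000 + 120.192 = 135.192 m.
Since a_F ≤ a_L and the follower starts braking later, the follower is never slower than the leader, so the closest approach is when both have stopped.
Minimum gap = 135.192 − 52.966 = 82.226 m.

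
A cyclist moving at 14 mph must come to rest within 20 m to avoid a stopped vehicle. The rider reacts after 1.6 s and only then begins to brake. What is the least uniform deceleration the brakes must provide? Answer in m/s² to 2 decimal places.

Required deceleration ≈ 1.96 m/s²

14 mph × 0.44704 = 6.2586 m/s.
Distance covered during reaction = 6.2586 × 1.6 = 10.014 m.
Distance available for braking: 20 − 10.014 = 9.986 m.
v² = 2a·d ⇒ a = v²/(2d) = 6.2586² / (2 × 9.986) = 39.170 / 19.972 = 1.9612 m/s².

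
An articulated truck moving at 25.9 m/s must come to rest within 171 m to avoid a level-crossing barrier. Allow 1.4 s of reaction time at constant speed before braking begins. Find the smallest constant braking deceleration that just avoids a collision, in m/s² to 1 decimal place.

Distance covered during reaction = 25.9000 × 1.4 = 36.260 m.
Distance available for braking: 171 − 36.260 = 134.740 m.
v² = 2a·d ⇒ a = v²/(2d) = 25.9000² / (2 × 134.740) = 670.810 / 269.480 = 2.4893 m/s².

Required deceleration ≈ 2.5 m/s²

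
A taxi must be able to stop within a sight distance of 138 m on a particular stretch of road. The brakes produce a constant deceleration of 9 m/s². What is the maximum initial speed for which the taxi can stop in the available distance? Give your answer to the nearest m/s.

Maximum speed ≈ 50 m/s

v²/(2a) = d ⇒ v = √(2 × 9.000 × 138) = √2484.00 = 49.8397 m/s.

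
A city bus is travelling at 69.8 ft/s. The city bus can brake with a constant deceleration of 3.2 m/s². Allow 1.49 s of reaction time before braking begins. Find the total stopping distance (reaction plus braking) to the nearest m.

69.8 ft/s × 0.3048 = 21.2750 m/s.
Reaction distance = v·t_r = 21.2750 × 1.49 = 31.700 m.
Braking distance = v²/(2a) = 21.2750² / (2 × 3.200) = 452.626 / 6.400 = 70.723 m.
Total = 31.700 + 70.723 = 102.423 m.

Total stopping distance ≈ 102 m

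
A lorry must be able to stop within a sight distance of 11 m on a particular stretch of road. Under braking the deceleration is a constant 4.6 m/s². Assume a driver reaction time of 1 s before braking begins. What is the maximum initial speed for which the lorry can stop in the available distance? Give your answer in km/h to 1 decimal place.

Maximum speed ≈ 23.3 km/h

Stopping distance: v·t_r + v²/(2a) = 11 with t_r = 1 s and a = 4.600 m/s².
So v² + 9.200 v − 101.20 = 0.
Positive root: v = −a·t_r + √((a·t_r)² + 2a·d) = −4.600 + √(21.160 + 101.20) = 6.4616 m/s.
6.4616 m/s × 3.6 = 23.262 km/h.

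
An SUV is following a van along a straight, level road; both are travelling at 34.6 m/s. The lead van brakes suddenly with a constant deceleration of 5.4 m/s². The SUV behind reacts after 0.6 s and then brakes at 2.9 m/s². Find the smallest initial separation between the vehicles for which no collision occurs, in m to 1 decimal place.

Leader travels v²/(2a_L) = 1197.160 / 10.800 = 110.848 m before stopping.
Follower covers v·t_r = 34.6000 × 0.6 = 20.760 m while reacting, then v²/(2a_F) = 1197.160 / 5.800 = 206.407 m while braking, for a total of 20.760 + 206.407 = 227.167 m.
Since a_F ≤ a_L and the follower starts braking later, the follower is never slower than the leader, so the closest approach is when both have stopped.
Minimum gap = 227.167 − 110.848 = 116.319 m.

Minimum gap ≈ 116.3 m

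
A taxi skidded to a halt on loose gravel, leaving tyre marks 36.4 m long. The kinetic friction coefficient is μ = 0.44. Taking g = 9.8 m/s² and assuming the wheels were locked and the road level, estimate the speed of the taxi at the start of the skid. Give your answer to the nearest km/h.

Deceleration a = μg = 0.44 × 9.8 = 4.312 m/s².
v = √(2a·d) = √(2 × 4.312 × 36.4) = √313.914 = 17.7176 m/s.
= 17.7176 × 3.6 = 63.783 km/h.

Initial speed ≈ 64 km/h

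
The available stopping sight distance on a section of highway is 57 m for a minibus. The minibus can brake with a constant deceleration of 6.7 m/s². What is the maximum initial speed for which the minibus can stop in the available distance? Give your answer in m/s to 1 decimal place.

Maximum speed ≈ 27.6 m/s

v²/(2a) = d ⇒ v = √(2 × 6.700 × 57) = √763.80 = 27.6369 m/s.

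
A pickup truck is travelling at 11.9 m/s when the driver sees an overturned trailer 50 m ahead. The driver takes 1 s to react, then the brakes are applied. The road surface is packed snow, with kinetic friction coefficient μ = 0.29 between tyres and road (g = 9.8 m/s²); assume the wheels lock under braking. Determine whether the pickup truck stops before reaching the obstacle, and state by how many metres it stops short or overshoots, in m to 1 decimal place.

Yes — it stops 13.2 m short of the obstacle

a = μg = 0.29 × 9.8 = 2.842 m/s².
Reaction distance = 11.9000 × 1 = 11.900 m.
Braking distance = v²/(2a) = 141.610 / 5.684 = 24.914 m.
Total stopping distance = 11.900 + 24.914 = 36.814 m, vs 50 m available — it stops with 50 − 36.814 = 13.186 m to spare.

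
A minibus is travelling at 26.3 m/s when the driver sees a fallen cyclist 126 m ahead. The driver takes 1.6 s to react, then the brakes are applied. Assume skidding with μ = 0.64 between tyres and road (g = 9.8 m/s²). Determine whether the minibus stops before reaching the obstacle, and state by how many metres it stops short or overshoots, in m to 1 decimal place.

Yes — it stops 28.8 m short of the obstacle

a = μg = 0.64 × 9.8 = 6.272 m/s².
Reaction distance = 26.3000 × 1.6 = 42.080 m.
Braking distance = v²/(2a) = 691.690 / 12.544 = 55.141 m.
Total stopping distance = 42.080 + 55.141 = 97.221 m, vs 126 m available — it stops with 126 − 97.221 = 28.779 m to spare.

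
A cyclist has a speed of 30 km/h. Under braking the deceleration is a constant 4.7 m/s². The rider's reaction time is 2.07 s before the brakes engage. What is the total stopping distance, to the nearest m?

30 km/h ÷ 3.6 = 8.3333 m/s.
Reaction distance = v·t_r = 8.3333 × 2.07 = 17.250 m.
Braking distance = v²/(2a) = 8.3333² / (2 × 4.700) = 69.444 / 9.400 = 7.388 m.
Total = 17.250 + 7.388 = 24.638 m.

Total stopping distance ≈ 25 m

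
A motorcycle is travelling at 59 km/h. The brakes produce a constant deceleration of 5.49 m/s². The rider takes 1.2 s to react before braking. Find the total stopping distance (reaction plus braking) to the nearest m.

Total stopping distance ≈ 44 m

59 km/h ÷ 3.6 = 16.3889 m/s.
Reaction distance = v·t_r = 16.3889 × 1.2 = 19.667 m.
Braking distance = v²/(2a) = 16.3889² / (2 × 5.490) = 268.596 / 10.980 = 24.462 m.
Total = 19.667 + 24.462 = 44.129 m.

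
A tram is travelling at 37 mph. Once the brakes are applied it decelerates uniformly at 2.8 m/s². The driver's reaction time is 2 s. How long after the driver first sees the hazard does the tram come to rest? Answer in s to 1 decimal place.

37 mph × 0.44704 = 16.5405 m/s.
Braking time = v/a = 16.5405 / 2.800 = 5.907 s.
Total = 2 + 5.907 = 7.907 s.

Total time ≈ 7.9 s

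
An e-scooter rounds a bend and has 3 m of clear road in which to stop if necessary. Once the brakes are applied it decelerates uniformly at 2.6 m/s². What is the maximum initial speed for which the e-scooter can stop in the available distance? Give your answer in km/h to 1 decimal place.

v²/(2a) = d ⇒ v = √(2 × 2.600 × 3) = √15.60 = 3.9497 m/s.
3.9497 m/s × 3.6 = 14.219 km/h.

Maximum speed ≈ 14.2 km/h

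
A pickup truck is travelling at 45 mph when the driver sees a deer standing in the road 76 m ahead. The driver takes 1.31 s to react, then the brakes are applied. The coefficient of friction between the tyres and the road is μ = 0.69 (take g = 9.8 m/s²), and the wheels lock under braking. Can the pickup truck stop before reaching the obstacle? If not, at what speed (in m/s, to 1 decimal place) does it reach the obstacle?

45 mph × 0.44704 = 20.1168 m/s.
a = μg = 0.69 × 9.8 = 6.762 m/s².
Reaction distance = 20.1168 × 1.31 = 26.353 m.
Braking distance = v²/(2a) = 404.686 / 13.524 = 29.924 m.
Total stopping distance = 26.353 + 29.924 = 56.277 m, vs 76 m available — it stops with 76 − 56.277 = 19.723 m to spare.

Yes — it stops about 19.7 m short of the obstacle, so it never reaches it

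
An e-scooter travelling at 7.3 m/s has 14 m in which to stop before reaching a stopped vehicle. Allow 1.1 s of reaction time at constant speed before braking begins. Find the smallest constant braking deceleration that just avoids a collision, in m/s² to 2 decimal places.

Required deceleration ≈ 4.46 m/s²

Distance covered during reaction = 7.3000 × 1.1 = 8.030 m.
Distance available for braking: 14 − 8.030 = 5.970 m.
v² = 2a·d ⇒ a = v²/(2d) = 7.3000² / (2 × 5.970) = 53.290 / 11.940 = 4.4631 m/s².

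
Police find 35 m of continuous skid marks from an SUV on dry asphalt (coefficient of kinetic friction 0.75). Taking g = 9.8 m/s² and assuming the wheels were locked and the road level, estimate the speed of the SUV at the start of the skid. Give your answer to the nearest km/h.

Initial speed ≈ 82 km/h

Deceleration a = μg = 0.75 × 9.8 = 7.350 m/s².
v = √(2a·d) = √(2 × 7.350 × 35) = √514.500 = 22.6826 m/s.
= 22.6826 × 3.6 = 81.657 km/h.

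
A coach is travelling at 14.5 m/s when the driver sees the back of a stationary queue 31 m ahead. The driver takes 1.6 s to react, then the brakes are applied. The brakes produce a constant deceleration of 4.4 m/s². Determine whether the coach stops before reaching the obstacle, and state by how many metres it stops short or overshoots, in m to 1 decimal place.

Reaction distance = 14.5000 × 1.6 = 23.200 m.
Braking distance = v²/(2a) = 210.250 / 8.800 = 23.892 m.
Total stopping distance = 23.200 + 23.892 = 47.092 m, vs 31 m available — it cannot stop in time and overshoots by 47.092 − 31 = 16.092 m.

No — it overshoots by 16.1 m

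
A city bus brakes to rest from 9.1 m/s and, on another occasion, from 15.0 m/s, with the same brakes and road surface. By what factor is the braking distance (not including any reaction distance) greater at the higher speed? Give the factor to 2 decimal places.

Factor ≈ 2.72

Braking distance d = v²/(2a), so with a fixed, d ∝ v².
Factor = (15.0/9.1)² = 1.6484² = 2.7172.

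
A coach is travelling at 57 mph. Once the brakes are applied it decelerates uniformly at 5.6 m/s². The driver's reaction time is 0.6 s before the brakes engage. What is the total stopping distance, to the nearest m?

Total stopping distance ≈ 73 m

57 mph × 0.44704 = 25.4813 m/s.
Reaction distance = v·t_r = 25.4813 × 0.6 = 15.289 m.
Braking distance = v²/(2a) = 25.4813² / (2 × 5.600) = 649.297 / 11.200 = 57.973 m.
Total = 15.289 + 57.973 = 73.262 m.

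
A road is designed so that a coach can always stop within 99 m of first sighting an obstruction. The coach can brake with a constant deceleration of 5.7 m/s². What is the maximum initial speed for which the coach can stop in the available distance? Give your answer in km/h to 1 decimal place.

Maximum speed ≈ 120.9 km/h

v²/(2a) = d ⇒ v = √(2 × 5.700 × 99) = √1128.60 = 33.5946 m/s.
33.5946 m/s × 3.6 = 120.941 km/h.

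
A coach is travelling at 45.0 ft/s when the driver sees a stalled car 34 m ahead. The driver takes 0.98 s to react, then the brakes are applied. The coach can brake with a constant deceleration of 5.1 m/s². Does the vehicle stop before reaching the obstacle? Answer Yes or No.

Yes

45 ft/s × 0.3048 = 13.7160 m/s.
Reaction distance = 13.7160 × 0.98 = 13.442 m.
Braking distance = v²/(2a) = 188.129 / 10.200 = 18.444 m.
Total stopping distance = 13.442 + 18.444 = 31.886 m, vs 34 m available — it stops with 34 − 31.886 = 2.114 m to spare.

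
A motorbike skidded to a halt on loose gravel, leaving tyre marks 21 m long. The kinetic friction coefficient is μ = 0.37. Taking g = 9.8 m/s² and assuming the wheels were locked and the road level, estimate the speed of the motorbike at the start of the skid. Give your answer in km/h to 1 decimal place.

Initial speed ≈ 44.4 km/h

Deceleration a = μg = 0.37 × 9.8 = 3.626 m/s².
v = √(2a·d) = √(2 × 3.626 × 21) = √152.292 = 12.3407 m/s.
= 12.3407 × 3.6 = 44.427 km/h.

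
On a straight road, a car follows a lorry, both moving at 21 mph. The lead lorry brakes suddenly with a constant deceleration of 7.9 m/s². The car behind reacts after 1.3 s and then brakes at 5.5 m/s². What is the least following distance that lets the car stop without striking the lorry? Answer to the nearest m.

21 mph × 0.44704 = 9.3878 m/s.
Leader travels v²/(2a_L) = 88.131 / 15.800 = 5.578 m before stopping.
Follower covers v·t_r = 9.3878 × 1.3 = 12.204 m while reacting, then v²/(2a_F) = 88.131 / 11.000 = 8.012 m while braking, for a total of 12.204 + 8.012 = 20.216 m.
Since a_F ≤ a_L and the follower starts braking later, the follower is never slower than the leader, so the closest approach is when both have stopped.
Minimum gap = 20.216 − 5.578 = 14.638 m.

Minimum gap ≈ 15 m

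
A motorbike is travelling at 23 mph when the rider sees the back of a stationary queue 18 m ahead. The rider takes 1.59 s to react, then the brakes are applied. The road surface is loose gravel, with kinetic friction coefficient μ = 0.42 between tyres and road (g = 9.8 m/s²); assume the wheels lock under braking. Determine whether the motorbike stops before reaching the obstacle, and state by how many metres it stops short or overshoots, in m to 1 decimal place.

No — it overshoots by 11.2 m

23 mph × 0.44704 = 10.2819 m/s.
a = μg = 0.42 × 9.8 = 4.116 m/s².
Reaction distance = 10.2819 × 1.59 = 16.348 m.
Braking distance = v²/(2a) = 105.717 / 8.232 = 12.842 m.
Total stopping distance = 16.348 + 12.842 = 29.190 m, vs 18 m available — it cannot stop in time and overshoots by 29.190 − 18 = 11.190 m.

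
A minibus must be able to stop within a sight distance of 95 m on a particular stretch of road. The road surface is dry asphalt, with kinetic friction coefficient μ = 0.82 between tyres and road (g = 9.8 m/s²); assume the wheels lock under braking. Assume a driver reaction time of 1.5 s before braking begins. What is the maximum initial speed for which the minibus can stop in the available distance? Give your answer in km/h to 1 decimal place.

Maximum speed ≈ 103.8 km/h

a = μg = 0.82 × 9.8 = 8.036 m/s².
Stopping distance: v·t_r + v²/(2a) = 95 with t_r = 1.5 s and a = 8.036 m/s².
So v² + 24.108 v − 1526.84 = 0.
Positive root: v = −a·t_r + √((a·t_r)² + 2a·d) = −12.054 + √(145.299 + 1526.84) = 28.8378 m/s.
28.8378 m/s × 3.6 = 103.816 km/h.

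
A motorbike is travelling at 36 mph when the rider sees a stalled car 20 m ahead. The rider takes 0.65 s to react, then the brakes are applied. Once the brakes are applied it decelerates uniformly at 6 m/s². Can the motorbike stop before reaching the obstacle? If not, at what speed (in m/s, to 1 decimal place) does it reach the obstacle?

No — it strikes the obstacle at 12.0 m/s

36 mph × 0.44704 = 16.0934 m/s.
Reaction distance = 16.0934 × 0.65 = 10.461 m.
Braking distance needed to stop: v²/(2a) = 258.998 / 12.000 = 21.583 m, so total needed = 10.461 + 21.583 = 32.044 m > 20 m — it cannot stop.
Distance remaining when braking begins: 20 − 10.461 = 9.539 m.
v² = v₀² − 2a·d = 258.998 − 2 × 6.000 × 9.539 = 144.530 m²/s².
v = √144.530 = 12.022 m/s.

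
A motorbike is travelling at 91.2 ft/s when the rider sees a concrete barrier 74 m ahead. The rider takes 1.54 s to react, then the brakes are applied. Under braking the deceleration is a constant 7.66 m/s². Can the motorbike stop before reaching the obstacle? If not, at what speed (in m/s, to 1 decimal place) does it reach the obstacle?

No — it strikes the obstacle at 17.2 m/s

91.2 ft/s × 0.3048 = 27.7978 m/s.
Reaction distance = 27.7978 × 1.54 = 42.809 m.
Braking distance needed to stop: v²/(2a) = 772.718 / 15.320 = 50.439 m, so total needed = 42.809 + 50.439 = 93.248 m > 74 m — it cannot stop.
Distance remaining when braking begins: 74 − 42.809 = 31.191 m.
v² = v₀² − 2a·d = 772.718 − 2 × 7.660 × 31.191 = 294.872 m²/s².
v = √294.872 = 17.172 m/s.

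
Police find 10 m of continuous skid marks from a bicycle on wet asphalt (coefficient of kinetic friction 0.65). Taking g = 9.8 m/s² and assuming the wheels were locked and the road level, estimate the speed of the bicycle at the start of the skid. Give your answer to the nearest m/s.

Deceleration a = μg = 0.65 × 9.8 = 6.370 m/s².
v = √(2a·d) = √(2 × 6.370 × 10) = √127.400 = 11.2872 m/s.

Initial speed ≈ 11 m/s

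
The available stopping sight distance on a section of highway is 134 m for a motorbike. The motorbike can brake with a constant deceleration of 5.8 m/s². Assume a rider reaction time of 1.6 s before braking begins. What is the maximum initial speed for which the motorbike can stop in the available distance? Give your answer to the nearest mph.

Maximum speed ≈ 70 mph

Stopping distance: v·t_r + v²/(2a) = 134 with t_r = 1.6 s and a = 5.800 m/s².
So v² + 18.560 v − 1554.40 = 0.
Positive root: v = −a·t_r + √((a·t_r)² + 2a·d) = −9.280 + √(86.118 + 1554.40) = 31.2233 m/s.
31.2233 m/s ÷ 0.44704 = 69.845 mph.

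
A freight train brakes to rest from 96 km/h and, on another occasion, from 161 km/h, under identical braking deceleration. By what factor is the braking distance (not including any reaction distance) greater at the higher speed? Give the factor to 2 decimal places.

Factor ≈ 2.81

Braking distance d = v²/(2a), so with a fixed, d ∝ v².
Factor = (161/96)² = 1.6771² = 2.8127.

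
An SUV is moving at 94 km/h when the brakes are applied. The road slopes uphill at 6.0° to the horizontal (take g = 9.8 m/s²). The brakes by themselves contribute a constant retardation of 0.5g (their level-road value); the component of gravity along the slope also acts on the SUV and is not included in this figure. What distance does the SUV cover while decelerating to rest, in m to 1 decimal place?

94 km/h ÷ 3.6 = 26.1111 m/s.
a = 0.5 × 9.8 = 4.900 m/s².
Gravity along the uphill slope adds to the braking deceleration: a_eff = 4.900 + 9.8·sin 6.0° = 4.900 + 1.024 = 5.924 m/s².
Braking distance = v²/(2a) = 26.1111² / (2 × 5.924) = 681.790 / 11.848 = 57.545 m.

Braking distance ≈ 57.5 m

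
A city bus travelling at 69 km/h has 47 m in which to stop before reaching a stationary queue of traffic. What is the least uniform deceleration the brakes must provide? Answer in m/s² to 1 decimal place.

Required deceleration ≈ 3.9 m/s²

69 km/h ÷ 3.6 = 19.1667 m/s.
v² = 2a·d ⇒ a = v²/(2d) = 19.1667² / (2 × 47.000) = 367.362 / 94.000 = 3.9081 m/s².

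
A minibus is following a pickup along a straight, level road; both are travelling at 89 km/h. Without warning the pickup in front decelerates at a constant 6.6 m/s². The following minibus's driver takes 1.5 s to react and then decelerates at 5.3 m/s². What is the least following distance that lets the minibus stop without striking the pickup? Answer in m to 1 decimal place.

89 km/h ÷ 3.6 = 24.7222 m/s.
Leader travels v²/(2a_L) = 611.187 / 13.200 = 46.302 m before stopping.
Follower covers v·t_r = 24.7222 × 1.5 = 37.083 m while reacting, then v²/(2a_F) = 611.187 / 10.600 = 57.659 m while braking, for a total of 37.083 + 57.659 = 94.742 m.
Since a_F ≤ a_L and the follower starts braking later, the follower is never slower than the leader, so the closest approach is when both have stopped.
Minimum gap = 94.742 − 46.302 = 48.440 m.

Minimum gap ≈ 48.4 m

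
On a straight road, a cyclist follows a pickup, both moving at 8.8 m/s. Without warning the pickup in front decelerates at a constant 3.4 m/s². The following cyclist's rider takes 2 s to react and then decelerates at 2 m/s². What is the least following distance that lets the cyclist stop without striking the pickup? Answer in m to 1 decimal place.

Leader travels v²/(2a_L) = 77.440 / 6.800 = 11.388 m before stopping.
Follower covers v·t_r = 8.8000 × 2 = 17.600 m while reacting, then v²/(2a_F) = 77.440 / 4.000 = 19.360 m while braking, for a total of 17.600 + 19.360 = 36.960 m.
Since a_F ≤ a_L and the follower starts braking later, the follower is never slower than the leader, so the closest approach is when both have stopped.
Minimum gap = 36.960 − 11.388 = 25.572 m.

Minimum gap ≈ 25.6 m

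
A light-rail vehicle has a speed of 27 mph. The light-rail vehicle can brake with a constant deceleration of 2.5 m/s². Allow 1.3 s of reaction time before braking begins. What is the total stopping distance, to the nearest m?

Total stopping distance ≈ 45 m

27 mph × 0.44704 = 12.0701 m/s.
Reaction distance = v·t_r = 12.0701 × 1.3 = 15.691 m.
Braking distance = v²/(2a) = 12.0701² / (2 × 2.500) = 145.687 / 5.000 = 29.137 m.
Total = 15.691 + 29.137 = 44.828 m.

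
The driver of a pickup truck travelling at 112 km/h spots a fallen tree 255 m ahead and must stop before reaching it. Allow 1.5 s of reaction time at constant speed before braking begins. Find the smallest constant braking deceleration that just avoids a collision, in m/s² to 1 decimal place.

Required deceleration ≈ 2.3 m/s²

112 km/h ÷ 3.6 = 31.1111 m/s.
Distance covered during reaction = 31.1111 × 1.5 = 46.667 m.
Distance available for braking: 255 − 46.667 = 208.333 m.
v² = 2a·d ⇒ a = v²/(2d) = 31.1111² / (2 × 208.333) = 967.901 / 416.666 = 2.3230 m/s².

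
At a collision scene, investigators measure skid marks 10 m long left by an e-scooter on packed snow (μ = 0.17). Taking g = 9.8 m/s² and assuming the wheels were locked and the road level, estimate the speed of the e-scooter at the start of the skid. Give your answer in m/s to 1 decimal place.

Initial speed ≈ 5.8 m/s

Deceleration a = μg = 0.17 × 9.8 = 1.666 m/s².
v = √(2a·d) = √(2 × 1.666 × 10) = √33.320 = 5.7723 m/s.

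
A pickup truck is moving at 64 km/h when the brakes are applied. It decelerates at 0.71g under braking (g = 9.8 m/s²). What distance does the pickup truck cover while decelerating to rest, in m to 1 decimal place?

Braking distance ≈ 22.7 m

64 km/h ÷ 3.6 = 17.7778 m/s.
a = 0.71 × 9.8 = 6.958 m/s².
Braking distance = v²/(2a) = 17.7778² / (2 × 6.958) = 316.050 / 13.916 = 22.711 m.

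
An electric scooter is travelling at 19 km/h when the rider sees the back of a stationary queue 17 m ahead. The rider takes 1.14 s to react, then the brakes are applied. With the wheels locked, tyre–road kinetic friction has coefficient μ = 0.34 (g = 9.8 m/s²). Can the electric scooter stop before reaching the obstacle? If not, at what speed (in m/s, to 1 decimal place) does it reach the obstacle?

19 km/h ÷ 3.6 = 5.2778 m/s.
a = μg = 0.34 × 9.8 = 3.332 m/s².
Reaction distance = 5.2778 × 1.14 = 6.017 m.
Braking distance = v²/(2a) = 27.855 / 6.664 = 4.180 m.
Total stopping distance = 6.017 + 4.180 = 10.197 m, vs 17 m available — it stops with 17 − 10.197 = 6.803 m to spare.

Yes — it stops about 6.8 m short of the obstacle, so it never reaches it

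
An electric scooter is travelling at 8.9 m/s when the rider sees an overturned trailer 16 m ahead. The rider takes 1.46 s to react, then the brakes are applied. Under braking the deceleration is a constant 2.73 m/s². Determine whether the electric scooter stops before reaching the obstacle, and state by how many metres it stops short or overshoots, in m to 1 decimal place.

No — it overshoots by 11.5 m

Reaction distance = 8.9000 × 1.46 = 12.994 m.
Braking distance = v²/(2a) = 79.210 / 5.460 = 14.507 m.
Total stopping distance = 12.994 + 14.507 = 27.501 m, vs 16 m available — it cannot stop in time and overshoots by 27.501 − 16 = 11.501 m.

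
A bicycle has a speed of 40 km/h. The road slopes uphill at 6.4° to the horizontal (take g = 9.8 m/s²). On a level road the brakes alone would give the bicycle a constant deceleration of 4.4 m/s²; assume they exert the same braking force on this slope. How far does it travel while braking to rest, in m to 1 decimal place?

40 km/h ÷ 3.6 = 11.1111 m/s.
Gravity along the uphill slope adds to the braking deceleration: a_eff = 4.400 + 9.8·sin 6.4° = 4.400 + 1.092 = 5.492 m/s².
Braking distance = v²/(2a) = 11.1111² / (2 × 5.492) = 123.457 / 10.984 = 11.240 m.

Braking distance ≈ 11.2 m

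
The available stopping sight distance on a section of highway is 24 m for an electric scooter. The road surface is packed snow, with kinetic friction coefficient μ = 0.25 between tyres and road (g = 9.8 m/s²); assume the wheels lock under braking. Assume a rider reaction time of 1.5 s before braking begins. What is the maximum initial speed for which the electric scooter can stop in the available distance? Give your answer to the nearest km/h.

a = μg = 0.25 × 9.8 = 2.450 m/s².
Stopping distance: v·t_r + v²/(2a) = 24 with t_r = 1.5 s and a = 2.450 m/s².
So v² + 7.350 v − 117.60 = 0.
Positive root: v = −a·t_r + √((a·t_r)² + 2a·d) = −3.675 + √(13.506 + 117.60) = 7.7752 m/s.
7.7752 m/s × 3.6 = 27.991 km/h.

Maximum speed ≈ 28 km/h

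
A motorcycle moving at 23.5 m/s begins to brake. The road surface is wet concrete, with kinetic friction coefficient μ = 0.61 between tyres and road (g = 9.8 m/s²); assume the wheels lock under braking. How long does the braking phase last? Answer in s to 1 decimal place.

a = μg = 0.61 × 9.8 = 5.978 m/s².
Braking time = v/a = 23.5000 / 5.978 = 3.931 s.

Braking time ≈ 3.9 s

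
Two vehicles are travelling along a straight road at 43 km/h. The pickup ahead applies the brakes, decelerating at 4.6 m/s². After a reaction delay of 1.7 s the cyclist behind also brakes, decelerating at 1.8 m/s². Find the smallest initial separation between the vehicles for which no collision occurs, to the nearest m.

Minimum gap ≈ 44 m

43 km/h ÷ 3.6 = 11.9444 m/s.
Leader travels v²/(2a_L) = 142.669 / 9.200 = 15.508 m before stopping.
Follower covers v·t_r = 11.9444 × 1.7 = 20.305 m while reacting, then v²/(2a_F) = 142.669 / 3.600 = 39.630 m while braking, for a total of 20.305 + 39.630 = 59.935 m.
Since a_F ≤ a_L and the follower starts braking later, the follower is never slower than the leader, so the closest approach is when both have stopped.
Minimum gap = 59.935 − 15.508 = 44.427 m.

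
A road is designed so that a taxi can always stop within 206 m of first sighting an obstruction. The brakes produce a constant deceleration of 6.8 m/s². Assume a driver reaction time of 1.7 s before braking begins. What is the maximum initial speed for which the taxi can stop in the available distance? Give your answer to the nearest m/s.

Stopping distance: v·t_r + v²/(2a) = 206 with t_r = 1.7 s and a = 6.800 m/s².
So v² + 23.120 v − 2801.60 = 0.
Positive root: v = −a·t_r + √((a·t_r)² + 2a·d) = −11.560 + √(133.634 + 2801.60) = 42.6178 m/s.

Maximum speed ≈ 43 m/s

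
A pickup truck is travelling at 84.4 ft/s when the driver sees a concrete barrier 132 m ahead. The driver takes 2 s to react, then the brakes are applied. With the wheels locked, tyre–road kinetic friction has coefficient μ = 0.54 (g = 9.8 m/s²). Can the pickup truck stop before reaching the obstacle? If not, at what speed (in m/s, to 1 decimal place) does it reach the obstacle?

Yes — it stops about 18.0 m short of the obstacle, so it never reaches it

84.4 ft/s × 0.3048 = 25.7251 m/s.
a = μg = 0.54 × 9.8 = 5.292 m/s².
Reaction distance = 25.7251 × 2 = 51.450 m.
Braking distance = v²/(2a) = 661.781 / 10.584 = 62.527 m.
Total stopping distance = 51.450 + 62.527 = 113.977 m, vs 132 m available — it stops with 132 − 113.977 = 18.023 m to spare.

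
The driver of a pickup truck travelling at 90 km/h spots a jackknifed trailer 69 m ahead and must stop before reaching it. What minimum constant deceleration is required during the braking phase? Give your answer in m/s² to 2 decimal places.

Required deceleration ≈ 4.53 m/s²

90 km/h ÷ 3.6 = 25.0000 m/s.
v² = 2a·d ⇒ a = v²/(2d) = 25.0000² / (2 × 69.000) = 625.000 / 138.000 = 4.5290 m/s².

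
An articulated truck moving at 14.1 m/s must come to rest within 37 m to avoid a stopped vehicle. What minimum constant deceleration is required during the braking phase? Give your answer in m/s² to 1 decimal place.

Required deceleration ≈ 2.7 m/s²

v² = 2a·d ⇒ a = v²/(2d) = 14.1000² / (2 × 37.000) = 198.810 / 74.000 = 2.6866 m/s².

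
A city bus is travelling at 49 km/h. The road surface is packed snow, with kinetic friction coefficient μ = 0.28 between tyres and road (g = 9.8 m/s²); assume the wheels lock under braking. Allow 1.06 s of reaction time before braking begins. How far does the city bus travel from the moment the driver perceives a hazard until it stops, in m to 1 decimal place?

49 km/h ÷ 3.6 = 13.6111 m/s.
a = μg = 0.28 × 9.8 = 2.744 m/s².
Reaction distance = v·t_r = 13.6111 × 1.06 = 14.428 m.
Braking distance = v²/(2a) = 13.6111² / (2 × 2.744) = 185.262 / 5.488 = 33.758 m.
Total = 14.428 + 33.758 = 48.186 m.

Total stopping distance ≈ 48.2 m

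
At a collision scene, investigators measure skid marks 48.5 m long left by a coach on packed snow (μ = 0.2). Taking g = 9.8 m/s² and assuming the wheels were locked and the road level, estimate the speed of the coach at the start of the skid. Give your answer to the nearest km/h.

Deceleration a = μg = 0.2 × 9.8 = 1.960 m/s².
v = √(2a·d) = √(2 × 1.960 × 48.5) = √190.120 = 13.7884 m/s.
= 13.7884 × 3.6 = 49.638 km/h.

Initial speed ≈ 50 km/h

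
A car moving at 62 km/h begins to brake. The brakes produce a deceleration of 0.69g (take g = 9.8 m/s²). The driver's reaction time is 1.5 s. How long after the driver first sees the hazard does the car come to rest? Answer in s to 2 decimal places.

Total time ≈ 4.05 s

62 km/h ÷ 3.6 = 17.2222 m/s.
a = 0.69 × 9.8 = 6.762 m/s².
Braking time = v/a = 17.2222 / 6.762 = 2.547 s.
Total = 1.5 + 2.547 = 4.047 s.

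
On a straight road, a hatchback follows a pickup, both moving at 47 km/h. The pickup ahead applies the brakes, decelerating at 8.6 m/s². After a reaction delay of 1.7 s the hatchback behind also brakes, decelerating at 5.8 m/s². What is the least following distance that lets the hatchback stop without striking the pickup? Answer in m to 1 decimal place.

Minimum gap ≈ 27.0 m

47 km/h ÷ 3.6 = 13.0556 m/s.
Leader travels v²/(2a_L) = 170.449 / 17.200 = 9.910 m before stopping.
Follower covers v·t_r = 13.0556 × 1.7 = 22.195 m while reacting, then v²/(2a_F) = 170.449 / 11.600 = 14.694 m while braking, for a total of 22.195 + 14.694 = 36.889 m.
Since a_F ≤ a_L and the follower starts braking later, the follower is never slower than the leader, so the closest approach is when both have stopped.
Minimum gap = 36.889 − 9.910 = 26.979 m.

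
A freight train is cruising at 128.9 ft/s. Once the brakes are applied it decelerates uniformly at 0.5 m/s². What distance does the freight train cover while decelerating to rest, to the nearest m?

Braking distance ≈ 1544 m

128.9 ft/s × 0.3048 = 39.2887 m/s.
Braking distance = v²/(2a) = 39.2887² / (2 × 0.500) = 1543.602 / 1.000 = 1543.602 m.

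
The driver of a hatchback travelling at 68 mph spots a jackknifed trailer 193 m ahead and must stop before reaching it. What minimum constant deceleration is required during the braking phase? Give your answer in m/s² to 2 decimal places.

Required deceleration ≈ 2.39 m/s²

68 mph × 0.44704 = 30.3987 m/s.
v² = 2a·d ⇒ a = v²/(2d) = 30.3987² / (2 × 193.000) = 924.081 / 386.000 = 2.3940 m/s².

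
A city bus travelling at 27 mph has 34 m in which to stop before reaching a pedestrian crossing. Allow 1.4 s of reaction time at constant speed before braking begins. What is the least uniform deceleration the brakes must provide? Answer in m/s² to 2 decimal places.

27 mph × 0.44704 = 12.0701 m/s.
Distance covered during reaction = 12.0701 × 1.4 = 16.898 m.
Distance available for braking: 34 − 16.898 = 17.102 m.
v² = 2a·d ⇒ a = v²/(2d) = 12.0701² / (2 × 17.102) = 145.687 / 34.204 = 4.2594 m/s².

Required deceleration ≈ 4.26 m/s²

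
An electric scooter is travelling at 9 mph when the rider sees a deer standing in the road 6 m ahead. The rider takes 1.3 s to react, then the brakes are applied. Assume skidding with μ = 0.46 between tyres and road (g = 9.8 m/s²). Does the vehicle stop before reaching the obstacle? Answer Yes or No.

9 mph × 0.44704 = 4.0234 m/s.
a = μg = 0.46 × 9.8 = 4.508 m/s².
Reaction distance = 4.0234 × 1.3 = 5.230 m.
Braking distance = v²/(2a) = 16.188 / 9.016 = 1.795 m.
Total stopping distance = 5.230 + 1.795 = 7.025 m, vs 6 m available — it cannot stop in time and overshoots by 7.025 − 6 = 1.025 m.

No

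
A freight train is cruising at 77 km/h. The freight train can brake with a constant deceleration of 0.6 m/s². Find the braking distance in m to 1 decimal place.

77 km/h ÷ 3.6 = 21.3889 m/s.
Braking distance = v²/(2a) = 21.3889² / (2 × 0.600) = 457.485 / 1.200 = 381.238 m.

Braking distance ≈ 381.2 m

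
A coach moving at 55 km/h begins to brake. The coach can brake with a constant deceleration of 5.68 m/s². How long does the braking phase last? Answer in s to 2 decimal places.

55 km/h ÷ 3.6 = 15.2778 m/s.
Braking time = v/a = 15.2778 / 5.680 = 2.690 s.

Braking time ≈ 2.69 s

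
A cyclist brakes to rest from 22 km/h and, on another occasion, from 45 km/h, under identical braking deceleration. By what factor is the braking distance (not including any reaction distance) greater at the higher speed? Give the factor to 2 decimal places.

Braking distance d = v²/(2a), so with a fixed, d ∝ v².
Factor = (45/22)² = 2.0455² = 4.1841.

Factor ≈ 4.18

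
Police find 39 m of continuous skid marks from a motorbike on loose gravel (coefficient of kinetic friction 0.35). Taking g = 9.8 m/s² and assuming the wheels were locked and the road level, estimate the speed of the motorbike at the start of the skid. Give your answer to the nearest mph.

Initial speed ≈ 37 mph

Deceleration a = μg = 0.35 × 9.8 = 3.430 m/s².
v = √(2a·d) = √(2 × 3.430 × 39) = √267.540 = 16.3567 m/s.
= 16.3567 ÷ 0.44704 = 36.589 mph.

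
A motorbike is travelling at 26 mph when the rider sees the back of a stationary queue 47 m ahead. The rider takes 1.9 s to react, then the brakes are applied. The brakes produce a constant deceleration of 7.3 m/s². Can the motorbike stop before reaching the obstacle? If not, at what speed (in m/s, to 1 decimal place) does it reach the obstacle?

Yes — it stops about 15.7 m short of the obstacle, so it never reaches it

26 mph × 0.44704 = 11.6230 m/s.
Reaction distance = 11.6230 × 1.9 = 22.084 m.
Braking distance = v²/(2a) = 135.094 / 14.600 = 9.253 m.
Total stopping distance = 22.084 + 9.253 = 31.337 m, vs 47 m available — it stops with 47 − 31.337 = 15.663 m to spare.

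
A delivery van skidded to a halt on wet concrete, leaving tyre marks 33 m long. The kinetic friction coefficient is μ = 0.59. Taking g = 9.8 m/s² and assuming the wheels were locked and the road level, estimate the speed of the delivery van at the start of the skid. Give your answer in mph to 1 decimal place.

Initial speed ≈ 43.7 mph

Deceleration a = μg = 0.59 × 9.8 = 5.782 m/s².
v = √(2a·d) = √(2 × 5.782 × 33) = √381.612 = 19.5349 m/s.
= 19.5349 ÷ 0.44704 = 43.698 mph.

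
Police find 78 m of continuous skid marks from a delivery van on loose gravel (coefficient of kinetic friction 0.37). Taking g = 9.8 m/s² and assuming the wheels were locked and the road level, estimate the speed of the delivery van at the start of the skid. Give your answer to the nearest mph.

Deceleration a = μg = 0.37 × 9.8 = 3.626 m/s².
v = √(2a·d) = √(2 × 3.626 × 78) = √565.656 = 23.7835 m/s.
= 23.7835 ÷ 0.44704 = 53.202 mph.

Initial speed ≈ 53 mph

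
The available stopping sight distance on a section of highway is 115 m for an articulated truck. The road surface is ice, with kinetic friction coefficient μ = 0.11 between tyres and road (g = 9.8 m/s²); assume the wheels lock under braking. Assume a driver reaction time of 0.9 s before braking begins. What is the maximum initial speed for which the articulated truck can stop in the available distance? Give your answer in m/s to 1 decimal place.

a = μg = 0.11 × 9.8 = 1.078 m/s².
Stopping distance: v·t_r + v²/(2a) = 115 with t_r = 0.9 s and a = 1.078 m/s².
So v² + 1.940 v − 247.94 = 0.
Positive root: v = −a·t_r + √((a·t_r)² + 2a·d) = −0.970 + √(0.941 + 247.94) = 14.8060 m/s.

Maximum speed ≈ 14.8 m/s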